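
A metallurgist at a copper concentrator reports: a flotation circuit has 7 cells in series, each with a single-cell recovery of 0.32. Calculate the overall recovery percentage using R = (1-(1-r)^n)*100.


Complement of single-cell recovery:
1 - r = 1 - 0.32 = 0.68
Raise to power n:
(1 - r)^7 = 0.68^7 = 0.06722988818
Overall recovery:
R = (1 - 0.06722988818) * 100
= 93.277%

93.277%


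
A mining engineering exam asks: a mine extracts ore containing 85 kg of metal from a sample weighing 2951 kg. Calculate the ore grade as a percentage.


Ore grade = (metal mass / ore mass) * 100
= (85 / 2951) * 100
= 0.02880379532 * 100
= 2.8804%

2.8804%


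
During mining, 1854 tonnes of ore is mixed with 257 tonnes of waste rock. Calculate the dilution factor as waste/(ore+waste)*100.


12.1743%

Total material = ore + waste
= 1854 + 257 = 2111 tonnes
Dilution = waste / total * 100
= 257 / 2111 * 100
= 0.1217432496 * 100
= 12.1743%


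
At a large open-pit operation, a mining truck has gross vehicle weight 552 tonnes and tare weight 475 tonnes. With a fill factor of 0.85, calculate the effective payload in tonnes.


Maximum payload = gross - tare
= 552 - 475 = 77 tonnes
Effective payload = max payload * fill factor
= 77 * 0.85
= 65.45 tonnes

65.45 tonnes


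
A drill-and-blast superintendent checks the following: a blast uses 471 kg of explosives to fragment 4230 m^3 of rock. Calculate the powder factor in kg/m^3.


Powder factor = explosive mass / rock volume
= 471 / 4230
= 0.1113 kg/m^3

0.1113 kg/m^3


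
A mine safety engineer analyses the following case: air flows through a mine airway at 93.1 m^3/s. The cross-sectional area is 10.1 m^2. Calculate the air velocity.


Velocity = flow rate / cross-sectional area
= 93.1 / 10.1
= 9.2178 m/s

9.2178 m/s


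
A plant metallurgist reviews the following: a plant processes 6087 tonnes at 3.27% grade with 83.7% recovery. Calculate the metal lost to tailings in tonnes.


Total metal in feed:
= 6087 * 3.27 / 100 = 199.0449 tonnes
Metal recovered:
= 199.0449 * 83.7 / 100 = 166.6005813 tonnes
Metal lost to tailings:
= 199.0449 - 166.6005813
= 32.4443 tonnes

32.4443 tonnes


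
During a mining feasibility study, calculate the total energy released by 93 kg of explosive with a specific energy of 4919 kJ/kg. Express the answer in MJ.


457.467 MJ

Energy = mass * specific_energy / 1000
= 93 * 4919 / 1000
= 457467 / 1000
= 457.467 MJ


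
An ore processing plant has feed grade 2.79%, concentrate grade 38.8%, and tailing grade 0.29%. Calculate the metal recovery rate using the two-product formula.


Using the two-product formula:
R = 100 * c * (f - t) / (f * (c - t))
Numerator = 100 * 38.8 * (2.79 - 0.29)
= 100 * 38.8 * 2.5
= 9700.0
Denominator = 2.79 * (38.8 - 0.29)
= 2.79 * 38.51
= 107.4429
R = 9700.0 / 107.4429
= 90.2805%

90.2805%


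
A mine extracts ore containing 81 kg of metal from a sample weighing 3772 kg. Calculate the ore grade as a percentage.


Ore grade = (metal mass / ore mass) * 100
= (81 / 3772) * 100
= 0.02147401909 * 100
= 2.1474%

2.1474%


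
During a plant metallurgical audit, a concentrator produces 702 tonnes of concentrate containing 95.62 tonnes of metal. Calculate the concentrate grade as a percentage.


Grade = (metal in concentrate / concentrate mass) * 100
= (95.62 / 702) * 100
= 0.1362108262 * 100
= 13.6211%

13.6211%


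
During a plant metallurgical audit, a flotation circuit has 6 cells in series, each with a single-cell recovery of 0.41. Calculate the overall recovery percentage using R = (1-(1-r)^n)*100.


95.7819%

Complement of single-cell recovery:
1 - r = 1 - 0.41 = 0.59
Raise to power n:
(1 - r)^6 = 0.59^6 = 0.04218053364
Overall recovery:
R = (1 - 0.04218053364) * 100
= 95.7819%


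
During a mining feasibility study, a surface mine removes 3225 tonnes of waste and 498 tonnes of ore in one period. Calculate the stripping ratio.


Stripping ratio = waste tonnage / ore tonnage
= 3225 / 498
= 6.4759

6.4759


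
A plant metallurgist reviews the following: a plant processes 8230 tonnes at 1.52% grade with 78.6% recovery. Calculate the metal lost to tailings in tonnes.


Total metal in feed:
= 8230 * 1.52 / 100 = 125.096 tonnes
Metal recovered:
= 125.096 * 78.6 / 100 = 98.325456 tonnes
Metal lost to tailings:
= 125.096 - 98.325456
= 26.7705 tonnes

26.7705 tonnes


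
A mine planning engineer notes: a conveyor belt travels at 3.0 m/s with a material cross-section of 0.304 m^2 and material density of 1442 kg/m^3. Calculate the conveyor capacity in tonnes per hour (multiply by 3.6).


4734.3744 t/h

Volumetric flow = speed * area
= 3.0 * 0.304 = 0.912 m^3/s
Mass flow = volumetric * density
= 0.912 * 1442 = 1315.104 kg/s
Convert to t/h: multiply by 3.6
Capacity = 1315.104 * 3.6
= 4734.3744 t/h


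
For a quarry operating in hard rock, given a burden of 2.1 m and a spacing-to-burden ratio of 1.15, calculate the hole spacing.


Spacing = burden * ratio
= 2.1 * 1.15
= 2.415 m

2.415 m


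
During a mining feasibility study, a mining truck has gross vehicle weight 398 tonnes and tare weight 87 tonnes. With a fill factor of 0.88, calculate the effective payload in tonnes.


Maximum payload = gross - tare
= 398 - 87 = 311 tonnes
Effective payload = max payload * fill factor
= 311 * 0.88
= 273.68 tonnes

273.68 tonnes


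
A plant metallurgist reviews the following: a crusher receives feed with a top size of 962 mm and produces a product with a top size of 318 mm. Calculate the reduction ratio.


Reduction ratio = feed size / product size
= 962 / 318
= 3.0252

3.0252


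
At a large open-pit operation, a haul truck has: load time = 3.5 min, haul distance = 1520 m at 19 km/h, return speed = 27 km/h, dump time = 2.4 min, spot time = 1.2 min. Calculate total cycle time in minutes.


Convert haul speed to m/min: 19 * 1000/60 = 316.6666667 m/min
Haul time = 1520 / 316.6666667 = 4.8 min
Convert return speed to m/min: 27 * 1000/60 = 450 m/min
Return time = 1520 / 450 = 3.377777778 min
Total cycle time:
= 3.5 + 4.8 + 2.4 + 3.377777778 + 1.2
= 15.2778 min

15.2778 min


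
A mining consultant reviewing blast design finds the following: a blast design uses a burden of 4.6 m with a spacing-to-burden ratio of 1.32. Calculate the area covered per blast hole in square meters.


27.9312 m^2

First, find the spacing:
Spacing = burden * ratio = 4.6 * 1.32
= 6.072 m
Then, calculate the area:
Area = burden * spacing = 4.6 * 6.072
= 27.9312 m^2


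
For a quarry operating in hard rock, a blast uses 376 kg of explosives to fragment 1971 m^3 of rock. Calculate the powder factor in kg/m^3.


Powder factor = explosive mass / rock volume
= 376 / 1971
= 0.1908 kg/m^3

0.1908 kg/m^3


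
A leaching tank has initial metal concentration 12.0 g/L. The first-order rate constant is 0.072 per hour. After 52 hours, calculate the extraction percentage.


97.6341%

Compute the exponent:
-k * t = -0.072 * 52 = -3.744
Remaining concentration:
C = 12.0 * exp(-3.744)
= 12.0 * 0.0236592765
= 0.283911318 g/L
Extracted = 12.0 - 0.283911318 = 11.71608868 g/L
Extraction % = 11.71608868 / 12.0 * 100
= 97.6341%


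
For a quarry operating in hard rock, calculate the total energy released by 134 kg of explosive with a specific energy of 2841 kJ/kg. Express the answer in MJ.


Energy = mass * specific_energy / 1000
= 134 * 2841 / 1000
= 380694 / 1000
= 380.694 MJ

380.694 MJ


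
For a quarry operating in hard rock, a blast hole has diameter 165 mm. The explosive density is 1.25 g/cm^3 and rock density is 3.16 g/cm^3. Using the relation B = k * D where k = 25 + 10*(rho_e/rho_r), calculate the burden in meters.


4.7777 m

First, compute k:
rho_e / rho_r = 1.25 / 3.16 = 0.3955696203
k = 25 + 10 * 0.3955696203 = 28.9556962
Then, compute burden:
B = k * D / 1000 = 28.9556962 * 165 / 1000
= 4777.689873 / 1000
= 4.7777 m


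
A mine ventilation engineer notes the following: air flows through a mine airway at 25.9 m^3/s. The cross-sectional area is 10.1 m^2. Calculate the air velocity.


Velocity = flow rate / cross-sectional area
= 25.9 / 10.1
= 2.5644 m/s

2.5644 m/s


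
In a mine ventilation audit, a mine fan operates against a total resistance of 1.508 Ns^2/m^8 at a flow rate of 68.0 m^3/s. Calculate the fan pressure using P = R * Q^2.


Compute Q^2:
Q^2 = 68.0^2 = 4624.0
Compute pressure:
P = R * Q^2 = 1.508 * 4624.0
= 6972.992 Pa

6972.992 Pa


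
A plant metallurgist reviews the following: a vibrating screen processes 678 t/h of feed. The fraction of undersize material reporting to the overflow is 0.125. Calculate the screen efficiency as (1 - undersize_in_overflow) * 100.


Screen efficiency = (1 - fraction of undersize in overflow) * 100
= (1 - 0.125) * 100
= 0.875 * 100
= 87.5%

87.5%


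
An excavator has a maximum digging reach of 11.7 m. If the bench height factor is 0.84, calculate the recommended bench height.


Bench height = reach * factor
= 11.7 * 0.84
= 9.828 m

9.828 m


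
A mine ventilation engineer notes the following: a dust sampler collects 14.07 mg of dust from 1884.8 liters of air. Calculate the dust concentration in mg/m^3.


7.465 mg/m^3

Convert liters to m^3: 1 m^3 = 1000 L
Concentration = mass / volume * 1000
= 14.07 / 1884.8 * 1000
= 0.007464983022 * 1000
= 7.465 mg/m^3


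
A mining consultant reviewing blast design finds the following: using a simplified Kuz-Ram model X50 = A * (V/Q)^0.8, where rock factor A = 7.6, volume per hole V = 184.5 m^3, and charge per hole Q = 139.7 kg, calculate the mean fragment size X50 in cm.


9.4941 cm

Compute V/Q:
V/Q = 184.5 / 139.7 = 1.320687187
Raise to the power 0.8:
(V/Q)^0.8 = 1.320687187^0.8 = 1.249223
Multiply by A:
X50 = 7.6 * 1.249223
= 9.4941 cm


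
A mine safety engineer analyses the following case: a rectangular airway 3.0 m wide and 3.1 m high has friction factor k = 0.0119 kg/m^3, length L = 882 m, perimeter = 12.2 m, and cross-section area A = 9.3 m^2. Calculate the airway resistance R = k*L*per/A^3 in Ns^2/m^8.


Compute the numerator:
k * L * per = 0.0119 * 882 * 12.2
= 128.04876
Compute the denominator:
A^3 = 9.3^3 = 804.357
Resistance:
R = 128.04876 / 804.357
= 0.1592 Ns^2/m^8

0.1592 Ns^2/m^8


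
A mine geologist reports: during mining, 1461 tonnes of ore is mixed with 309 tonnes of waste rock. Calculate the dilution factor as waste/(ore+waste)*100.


17.4576%

Total material = ore + waste
= 1461 + 309 = 1770 tonnes
Dilution = waste / total * 100
= 309 / 1770 * 100
= 0.1745762712 * 100
= 17.4576%


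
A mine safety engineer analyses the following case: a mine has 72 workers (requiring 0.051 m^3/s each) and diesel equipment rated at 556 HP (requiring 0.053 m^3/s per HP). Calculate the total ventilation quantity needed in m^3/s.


33.14 m^3/s

Airflow for workers:
Q_people = 72 * 0.051 = 3.672 m^3/s
Airflow for diesel equipment:
Q_diesel = 556 * 0.053 = 29.468 m^3/s
Total ventilation:
Q_total = 3.672 + 29.468
= 33.14 m^3/s


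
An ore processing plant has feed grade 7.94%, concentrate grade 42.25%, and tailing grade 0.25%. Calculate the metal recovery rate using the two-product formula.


Using the two-product formula:
R = 100 * c * (f - t) / (f * (c - t))
Numerator = 100 * 42.25 * (7.94 - 0.25)
= 100 * 42.25 * 7.69
= 32490.25
Denominator = 7.94 * (42.25 - 0.25)
= 7.94 * 42.0
= 333.48
R = 32490.25 / 333.48
= 97.4279%

97.4279%


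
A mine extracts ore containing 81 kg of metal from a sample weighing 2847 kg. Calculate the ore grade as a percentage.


2.8451%

Ore grade = (metal mass / ore mass) * 100
= (81 / 2847) * 100
= 0.02845100105 * 100
= 2.8451%


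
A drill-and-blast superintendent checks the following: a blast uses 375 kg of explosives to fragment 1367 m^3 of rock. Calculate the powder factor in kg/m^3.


Powder factor = explosive mass / rock volume
= 375 / 1367
= 0.2743 kg/m^3

0.2743 kg/m^3


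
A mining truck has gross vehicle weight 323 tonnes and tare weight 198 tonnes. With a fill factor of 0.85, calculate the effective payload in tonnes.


Maximum payload = gross - tare
= 323 - 198 = 125 tonnes
Effective payload = max payload * fill factor
= 125 * 0.85
= 106.25 tonnes

106.25 tonnes


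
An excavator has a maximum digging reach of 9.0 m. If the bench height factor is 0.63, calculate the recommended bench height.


5.67 m

Bench height = reach * factor
= 9.0 * 0.63
= 5.67 m


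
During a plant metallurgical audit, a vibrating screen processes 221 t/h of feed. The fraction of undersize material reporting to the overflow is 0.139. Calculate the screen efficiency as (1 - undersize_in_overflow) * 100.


Screen efficiency = (1 - fraction of undersize in overflow) * 100
= (1 - 0.139) * 100
= 0.861 * 100
= 86.1%

86.1%


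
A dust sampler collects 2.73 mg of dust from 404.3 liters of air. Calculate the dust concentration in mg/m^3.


6.7524 mg/m^3

Convert liters to m^3: 1 m^3 = 1000 L
Concentration = mass / volume * 1000
= 2.73 / 404.3 * 1000
= 0.006752411576 * 1000
= 6.7524 mg/m^3


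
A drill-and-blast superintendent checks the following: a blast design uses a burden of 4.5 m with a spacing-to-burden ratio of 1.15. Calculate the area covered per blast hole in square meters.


23.2875 m^2

First, find the spacing:
Spacing = burden * ratio = 4.5 * 1.15
= 5.175 m
Then, calculate the area:
Area = burden * spacing = 4.5 * 5.175
= 23.2875 m^2


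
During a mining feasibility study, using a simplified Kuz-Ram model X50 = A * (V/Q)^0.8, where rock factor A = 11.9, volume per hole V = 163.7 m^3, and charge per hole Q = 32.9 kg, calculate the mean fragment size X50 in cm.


Compute V/Q:
V/Q = 163.7 / 32.9 = 4.975683891
Raise to the power 0.8:
(V/Q)^0.8 = 4.975683891^0.8 = 3.609792391
Multiply by A:
X50 = 11.9 * 3.609792391
= 42.9565 cm

42.9565 cm


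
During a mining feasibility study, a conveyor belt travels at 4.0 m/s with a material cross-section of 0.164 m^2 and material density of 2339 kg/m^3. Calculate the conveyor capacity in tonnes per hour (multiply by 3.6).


5523.7824 t/h

Volumetric flow = speed * area
= 4.0 * 0.164 = 0.656 m^3/s
Mass flow = volumetric * density
= 0.656 * 2339 = 1534.384 kg/s
Convert to t/h: multiply by 3.6
Capacity = 1534.384 * 3.6
= 5523.7824 t/h


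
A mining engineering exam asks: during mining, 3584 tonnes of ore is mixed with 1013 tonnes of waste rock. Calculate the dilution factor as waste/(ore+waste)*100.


22.0361%

Total material = ore + waste
= 3584 + 1013 = 4597 tonnes
Dilution = waste / total * 100
= 1013 / 4597 * 100
= 0.2203611051 * 100
= 22.0361%


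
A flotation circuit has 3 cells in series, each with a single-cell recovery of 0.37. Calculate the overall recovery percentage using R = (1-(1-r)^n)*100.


74.9953%

Complement of single-cell recovery:
1 - r = 1 - 0.37 = 0.63
Raise to power n:
(1 - r)^3 = 0.63^3 = 0.250047
Overall recovery:
R = (1 - 0.250047) * 100
= 74.9953%


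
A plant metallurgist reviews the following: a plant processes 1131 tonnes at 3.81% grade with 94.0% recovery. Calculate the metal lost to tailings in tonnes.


2.5855 tonnes

Total metal in feed:
= 1131 * 3.81 / 100 = 43.0911 tonnes
Metal recovered:
= 43.0911 * 94.0 / 100 = 40.505634 tonnes
Metal lost to tailings:
= 43.0911 - 40.505634
= 2.5855 tonnes


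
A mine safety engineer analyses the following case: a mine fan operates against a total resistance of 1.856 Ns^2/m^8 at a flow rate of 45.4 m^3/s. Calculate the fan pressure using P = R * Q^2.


Compute Q^2:
Q^2 = 45.4^2 = 2061.16
Compute pressure:
P = R * Q^2 = 1.856 * 2061.16
= 3825.513 Pa

3825.513 Pa


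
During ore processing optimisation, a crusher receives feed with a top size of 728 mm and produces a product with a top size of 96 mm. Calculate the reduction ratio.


7.5833

Reduction ratio = feed size / product size
= 728 / 96
= 7.5833


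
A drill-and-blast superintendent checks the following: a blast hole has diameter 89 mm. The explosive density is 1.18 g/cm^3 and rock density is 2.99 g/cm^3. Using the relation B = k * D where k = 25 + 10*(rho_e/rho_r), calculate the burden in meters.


First, compute k:
rho_e / rho_r = 1.18 / 2.99 = 0.3946488294
k = 25 + 10 * 0.3946488294 = 28.94648829
Then, compute burden:
B = k * D / 1000 = 28.94648829 * 89 / 1000
= 2576.237458 / 1000
= 2.5762 m

2.5762 m


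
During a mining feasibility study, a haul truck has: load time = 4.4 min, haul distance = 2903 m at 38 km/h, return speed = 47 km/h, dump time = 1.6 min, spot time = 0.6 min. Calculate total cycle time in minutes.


14.8896 min

Convert haul speed to m/min: 38 * 1000/60 = 633.3333333 m/min
Haul time = 2903 / 633.3333333 = 4.583684211 min
Convert return speed to m/min: 47 * 1000/60 = 783.3333333 m/min
Return time = 2903 / 783.3333333 = 3.705957447 min
Total cycle time:
= 4.4 + 4.583684211 + 1.6 + 3.705957447 + 0.6
= 14.8896 min


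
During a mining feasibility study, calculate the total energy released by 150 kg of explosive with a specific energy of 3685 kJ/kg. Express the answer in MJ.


Energy = mass * specific_energy / 1000
= 150 * 3685 / 1000
= 552750 / 1000
= 552.75 MJ

552.75 MJ


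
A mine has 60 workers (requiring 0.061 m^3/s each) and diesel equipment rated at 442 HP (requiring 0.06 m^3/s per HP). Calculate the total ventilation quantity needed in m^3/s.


Airflow for workers:
Q_people = 60 * 0.061 = 3.66 m^3/s
Airflow for diesel equipment:
Q_diesel = 442 * 0.06 = 26.52 m^3/s
Total ventilation:
Q_total = 3.66 + 26.52
= 30.18 m^3/s

30.18 m^3/s


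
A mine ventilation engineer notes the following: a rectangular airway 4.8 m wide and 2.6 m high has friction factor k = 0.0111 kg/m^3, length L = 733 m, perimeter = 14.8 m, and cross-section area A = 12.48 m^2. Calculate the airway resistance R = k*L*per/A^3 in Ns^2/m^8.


Compute the numerator:
k * L * per = 0.0111 * 733 * 14.8
= 120.41724
Compute the denominator:
A^3 = 12.48^3 = 1943.764992
Resistance:
R = 120.41724 / 1943.764992
= 0.062 Ns^2/m^8

0.062 Ns^2/m^8


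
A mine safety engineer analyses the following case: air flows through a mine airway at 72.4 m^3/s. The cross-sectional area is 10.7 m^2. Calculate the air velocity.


Velocity = flow rate / cross-sectional area
= 72.4 / 10.7
= 6.7664 m/s

6.7664 m/s


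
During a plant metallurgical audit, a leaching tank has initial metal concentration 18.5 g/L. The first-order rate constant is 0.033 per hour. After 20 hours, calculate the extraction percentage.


Compute the exponent:
-k * t = -0.033 * 20 = -0.66
Remaining concentration:
C = 18.5 * exp(-0.66)
= 18.5 * 0.5168513345
= 9.561749688 g/L
Extracted = 18.5 - 9.561749688 = 8.938250312 g/L
Extraction % = 8.938250312 / 18.5 * 100
= 48.3149%

48.3149%


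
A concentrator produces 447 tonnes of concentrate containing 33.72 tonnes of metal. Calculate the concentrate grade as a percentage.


7.5436%

Grade = (metal in concentrate / concentrate mass) * 100
= (33.72 / 447) * 100
= 0.07543624161 * 100
= 7.5436%


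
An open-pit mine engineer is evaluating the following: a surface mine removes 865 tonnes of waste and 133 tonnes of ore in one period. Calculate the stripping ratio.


Stripping ratio = waste tonnage / ore tonnage
= 865 / 133
= 6.5038

6.5038


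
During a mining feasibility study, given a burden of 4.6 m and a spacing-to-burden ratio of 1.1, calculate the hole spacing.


Spacing = burden * ratio
= 4.6 * 1.1
= 5.06 m

5.06 m


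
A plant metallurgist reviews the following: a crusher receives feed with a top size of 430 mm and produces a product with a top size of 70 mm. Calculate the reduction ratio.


Reduction ratio = feed size / product size
= 430 / 70
= 6.1429

6.1429


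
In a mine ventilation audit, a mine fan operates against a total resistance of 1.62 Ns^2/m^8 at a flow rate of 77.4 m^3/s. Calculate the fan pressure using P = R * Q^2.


Compute Q^2:
Q^2 = 77.4^2 = 5990.76
Compute pressure:
P = R * Q^2 = 1.62 * 5990.76
= 9705.0312 Pa

9705.0312 Pa


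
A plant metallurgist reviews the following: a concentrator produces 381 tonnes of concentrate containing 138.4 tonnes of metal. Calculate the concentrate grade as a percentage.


Grade = (metal in concentrate / concentrate mass) * 100
= (138.4 / 381) * 100
= 0.3632545932 * 100
= 36.3255%

36.3255%


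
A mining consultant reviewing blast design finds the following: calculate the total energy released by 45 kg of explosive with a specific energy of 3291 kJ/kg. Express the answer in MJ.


Energy = mass * specific_energy / 1000
= 45 * 3291 / 1000
= 148095 / 1000
= 148.095 MJ

148.095 MJ


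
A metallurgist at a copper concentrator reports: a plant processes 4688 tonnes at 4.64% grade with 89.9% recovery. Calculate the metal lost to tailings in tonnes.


Total metal in feed:
= 4688 * 4.64 / 100 = 217.5232 tonnes
Metal recovered:
= 217.5232 * 89.9 / 100 = 195.5533568 tonnes
Metal lost to tailings:
= 217.5232 - 195.5533568
= 21.9698 tonnes

21.9698 tonnes


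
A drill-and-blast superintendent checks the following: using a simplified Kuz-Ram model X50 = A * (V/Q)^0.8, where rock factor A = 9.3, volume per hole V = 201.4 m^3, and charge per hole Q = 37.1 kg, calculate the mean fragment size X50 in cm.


Compute V/Q:
V/Q = 201.4 / 37.1 = 5.428571429
Raise to the power 0.8:
(V/Q)^0.8 = 5.428571429^0.8 = 3.870334001
Multiply by A:
X50 = 9.3 * 3.870334001
= 35.9941 cm

35.9941 cm


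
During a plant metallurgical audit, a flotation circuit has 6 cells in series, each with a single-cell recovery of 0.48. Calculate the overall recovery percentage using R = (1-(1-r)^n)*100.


Complement of single-cell recovery:
1 - r = 1 - 0.48 = 0.52
Raise to power n:
(1 - r)^6 = 0.52^6 = 0.01977060966
Overall recovery:
R = (1 - 0.01977060966) * 100
= 98.0229%

98.0229%


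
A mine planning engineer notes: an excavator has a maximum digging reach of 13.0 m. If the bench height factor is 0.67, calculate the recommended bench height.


Bench height = reach * factor
= 13.0 * 0.67
= 8.71 m

8.71 m


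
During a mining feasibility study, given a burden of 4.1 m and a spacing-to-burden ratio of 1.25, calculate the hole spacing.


Spacing = burden * ratio
= 4.1 * 1.25
= 5.125 m

5.125 m


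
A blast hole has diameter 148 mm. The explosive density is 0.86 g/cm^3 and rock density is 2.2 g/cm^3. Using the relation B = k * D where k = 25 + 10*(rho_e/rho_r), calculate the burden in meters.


First, compute k:
rho_e / rho_r = 0.86 / 2.2 = 0.3909090909
k = 25 + 10 * 0.3909090909 = 28.90909091
Then, compute burden:
B = k * D / 1000 = 28.90909091 * 148 / 1000
= 4278.545455 / 1000
= 4.2785 m

4.2785 m


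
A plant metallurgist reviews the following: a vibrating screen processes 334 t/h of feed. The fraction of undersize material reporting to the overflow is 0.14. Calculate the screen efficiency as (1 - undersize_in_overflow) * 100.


86.0%

Screen efficiency = (1 - fraction of undersize in overflow) * 100
= (1 - 0.14) * 100
= 0.86 * 100
= 86.0%


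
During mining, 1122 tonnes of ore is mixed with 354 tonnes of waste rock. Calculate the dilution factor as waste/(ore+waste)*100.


Total material = ore + waste
= 1122 + 354 = 1476 tonnes
Dilution = waste / total * 100
= 354 / 1476 * 100
= 0.2398373984 * 100
= 23.9837%

23.9837%


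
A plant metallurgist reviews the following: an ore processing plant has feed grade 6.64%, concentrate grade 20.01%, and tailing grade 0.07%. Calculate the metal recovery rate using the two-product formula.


99.2931%

Using the two-product formula:
R = 100 * c * (f - t) / (f * (c - t))
Numerator = 100 * 20.01 * (6.64 - 0.07)
= 100 * 20.01 * 6.57
= 13146.57
Denominator = 6.64 * (20.01 - 0.07)
= 6.64 * 19.94
= 132.4016
R = 13146.57 / 132.4016
= 99.2931%


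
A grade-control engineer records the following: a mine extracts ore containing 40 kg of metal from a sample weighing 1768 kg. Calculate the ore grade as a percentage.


Ore grade = (metal mass / ore mass) * 100
= (40 / 1768) * 100
= 0.02262443439 * 100
= 2.2624%

2.2624%


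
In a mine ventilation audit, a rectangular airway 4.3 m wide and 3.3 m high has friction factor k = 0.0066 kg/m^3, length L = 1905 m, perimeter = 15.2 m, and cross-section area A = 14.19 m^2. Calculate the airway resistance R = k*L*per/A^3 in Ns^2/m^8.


Compute the numerator:
k * L * per = 0.0066 * 1905 * 15.2
= 191.1096
Compute the denominator:
A^3 = 14.19^3 = 2857.243059
Resistance:
R = 191.1096 / 2857.243059
= 0.0669 Ns^2/m^8

0.0669 Ns^2/m^8


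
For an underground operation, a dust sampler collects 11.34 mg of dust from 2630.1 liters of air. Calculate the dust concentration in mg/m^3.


4.3116 mg/m^3

Convert liters to m^3: 1 m^3 = 1000 L
Concentration = mass / volume * 1000
= 11.34 / 2630.1 * 1000
= 0.004311623132 * 1000
= 4.3116 mg/m^3


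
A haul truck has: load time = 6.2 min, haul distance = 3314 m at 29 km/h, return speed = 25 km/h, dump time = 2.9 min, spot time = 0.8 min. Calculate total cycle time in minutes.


24.7102 min

Convert haul speed to m/min: 29 * 1000/60 = 483.3333333 m/min
Haul time = 3314 / 483.3333333 = 6.856551724 min
Convert return speed to m/min: 25 * 1000/60 = 416.6666667 m/min
Return time = 3314 / 416.6666667 = 7.9536 min
Total cycle time:
= 6.2 + 6.856551724 + 2.9 + 7.9536 + 0.8
= 24.7102 min


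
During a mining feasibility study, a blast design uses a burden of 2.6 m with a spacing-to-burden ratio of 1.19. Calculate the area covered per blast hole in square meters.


First, find the spacing:
Spacing = burden * ratio = 2.6 * 1.19
= 3.094 m
Then, calculate the area:
Area = burden * spacing = 2.6 * 3.094
= 8.0444 m^2

8.0444 m^2


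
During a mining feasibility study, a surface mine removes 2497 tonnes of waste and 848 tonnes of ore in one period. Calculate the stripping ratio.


Stripping ratio = waste tonnage / ore tonnage
= 2497 / 848
= 2.9446

2.9446


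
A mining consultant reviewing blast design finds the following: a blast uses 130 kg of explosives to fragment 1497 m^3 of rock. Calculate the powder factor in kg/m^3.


Powder factor = explosive mass / rock volume
= 130 / 1497
= 0.0868 kg/m^3

0.0868 kg/m^3


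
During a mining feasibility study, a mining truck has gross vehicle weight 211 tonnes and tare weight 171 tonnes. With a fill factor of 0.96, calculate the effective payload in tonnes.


38.4 tonnes

Maximum payload = gross - tare
= 211 - 171 = 40 tonnes
Effective payload = max payload * fill factor
= 40 * 0.96
= 38.4 tonnes


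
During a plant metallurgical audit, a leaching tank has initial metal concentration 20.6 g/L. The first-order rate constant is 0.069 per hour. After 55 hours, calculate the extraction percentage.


97.7517%

Compute the exponent:
-k * t = -0.069 * 55 = -3.795
Remaining concentration:
C = 20.6 * exp(-3.795)
= 20.6 * 0.02248290582
= 0.4631478598 g/L
Extracted = 20.6 - 0.4631478598 = 20.13685214 g/L
Extraction % = 20.13685214 / 20.6 * 100
= 97.7517%


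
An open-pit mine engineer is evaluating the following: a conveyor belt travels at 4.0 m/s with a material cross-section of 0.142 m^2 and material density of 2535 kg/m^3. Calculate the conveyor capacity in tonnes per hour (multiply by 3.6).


Volumetric flow = speed * area
= 4.0 * 0.142 = 0.568 m^3/s
Mass flow = volumetric * density
= 0.568 * 2535 = 1439.88 kg/s
Convert to t/h: multiply by 3.6
Capacity = 1439.88 * 3.6
= 5183.568 t/h

5183.568 t/h


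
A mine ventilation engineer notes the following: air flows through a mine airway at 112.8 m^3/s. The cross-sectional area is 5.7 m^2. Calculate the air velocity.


19.7895 m/s

Velocity = flow rate / cross-sectional area
= 112.8 / 5.7
= 19.7895 m/s


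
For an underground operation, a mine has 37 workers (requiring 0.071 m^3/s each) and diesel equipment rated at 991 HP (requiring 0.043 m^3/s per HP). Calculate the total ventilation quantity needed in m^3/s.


45.24 m^3/s

Airflow for workers:
Q_people = 37 * 0.071 = 2.627 m^3/s
Airflow for diesel equipment:
Q_diesel = 991 * 0.043 = 42.613 m^3/s
Total ventilation:
Q_total = 2.627 + 42.613
= 45.24 m^3/s


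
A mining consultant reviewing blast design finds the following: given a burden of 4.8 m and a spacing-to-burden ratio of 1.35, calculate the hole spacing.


6.48 m

Spacing = burden * ratio
= 4.8 * 1.35
= 6.48 m


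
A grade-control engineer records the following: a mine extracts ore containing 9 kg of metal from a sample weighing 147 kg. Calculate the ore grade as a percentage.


Ore grade = (metal mass / ore mass) * 100
= (9 / 147) * 100
= 0.0612244898 * 100
= 6.1224%

6.1224%


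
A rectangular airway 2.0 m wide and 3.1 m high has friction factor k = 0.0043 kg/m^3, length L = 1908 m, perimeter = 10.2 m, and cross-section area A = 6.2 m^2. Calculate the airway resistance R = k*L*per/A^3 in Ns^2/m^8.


0.3511 Ns^2/m^8

Compute the numerator:
k * L * per = 0.0043 * 1908 * 10.2
= 83.68488
Compute the denominator:
A^3 = 6.2^3 = 238.328
Resistance:
R = 83.68488 / 238.328
= 0.3511 Ns^2/m^8


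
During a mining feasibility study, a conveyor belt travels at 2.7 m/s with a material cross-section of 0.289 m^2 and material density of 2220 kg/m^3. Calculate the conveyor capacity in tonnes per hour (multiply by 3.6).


Volumetric flow = speed * area
= 2.7 * 0.289 = 0.7803 m^3/s
Mass flow = volumetric * density
= 0.7803 * 2220 = 1732.266 kg/s
Convert to t/h: multiply by 3.6
Capacity = 1732.266 * 3.6
= 6236.1576 t/h

6236.1576 t/h


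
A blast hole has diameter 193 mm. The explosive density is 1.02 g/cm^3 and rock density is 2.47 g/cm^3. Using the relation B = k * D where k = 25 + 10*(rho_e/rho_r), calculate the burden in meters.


5.622 m

First, compute k:
rho_e / rho_r = 1.02 / 2.47 = 0.4129554656
k = 25 + 10 * 0.4129554656 = 29.12955466
Then, compute burden:
B = k * D / 1000 = 29.12955466 * 193 / 1000
= 5622.004049 / 1000
= 5.622 m


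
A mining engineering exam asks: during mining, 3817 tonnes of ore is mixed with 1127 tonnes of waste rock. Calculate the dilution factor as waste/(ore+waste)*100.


Total material = ore + waste
= 3817 + 1127 = 4944 tonnes
Dilution = waste / total * 100
= 1127 / 4944 * 100
= 0.2279530744 * 100
= 22.7953%

22.7953%


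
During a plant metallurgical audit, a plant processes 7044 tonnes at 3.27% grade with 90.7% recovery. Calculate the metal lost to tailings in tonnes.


21.4215 tonnes

Total metal in feed:
= 7044 * 3.27 / 100 = 230.3388 tonnes
Metal recovered:
= 230.3388 * 90.7 / 100 = 208.9172916 tonnes
Metal lost to tailings:
= 230.3388 - 208.9172916
= 21.4215 tonnes


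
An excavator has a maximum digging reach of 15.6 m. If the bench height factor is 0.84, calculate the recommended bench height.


13.104 m

Bench height = reach * factor
= 15.6 * 0.84
= 13.104 m


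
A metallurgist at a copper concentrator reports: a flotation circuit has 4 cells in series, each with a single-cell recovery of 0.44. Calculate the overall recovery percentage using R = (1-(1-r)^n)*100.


Complement of single-cell recovery:
1 - r = 1 - 0.44 = 0.56
Raise to power n:
(1 - r)^4 = 0.56^4 = 0.09834496
Overall recovery:
R = (1 - 0.09834496) * 100
= 90.1655%

90.1655%


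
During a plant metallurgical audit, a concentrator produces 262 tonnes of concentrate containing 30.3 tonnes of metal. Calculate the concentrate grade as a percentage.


11.5649%

Grade = (metal in concentrate / concentrate mass) * 100
= (30.3 / 262) * 100
= 0.115648855 * 100
= 11.5649%


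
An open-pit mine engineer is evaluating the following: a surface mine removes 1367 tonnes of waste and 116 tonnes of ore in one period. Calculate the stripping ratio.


Stripping ratio = waste tonnage / ore tonnage
= 1367 / 116
= 11.7845

11.7845


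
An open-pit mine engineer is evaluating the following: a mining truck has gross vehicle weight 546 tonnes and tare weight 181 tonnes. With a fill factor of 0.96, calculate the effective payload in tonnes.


350.4 tonnes

Maximum payload = gross - tare
= 546 - 181 = 365 tonnes
Effective payload = max payload * fill factor
= 365 * 0.96
= 350.4 tonnes


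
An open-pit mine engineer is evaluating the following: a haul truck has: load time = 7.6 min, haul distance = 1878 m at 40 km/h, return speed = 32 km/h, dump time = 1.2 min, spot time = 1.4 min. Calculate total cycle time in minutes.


Convert haul speed to m/min: 40 * 1000/60 = 666.6666667 m/min
Haul time = 1878 / 666.6666667 = 2.817 min
Convert return speed to m/min: 32 * 1000/60 = 533.3333333 m/min
Return time = 1878 / 533.3333333 = 3.52125 min
Total cycle time:
= 7.6 + 2.817 + 1.2 + 3.52125 + 1.4
= 16.5383 min

16.5383 min


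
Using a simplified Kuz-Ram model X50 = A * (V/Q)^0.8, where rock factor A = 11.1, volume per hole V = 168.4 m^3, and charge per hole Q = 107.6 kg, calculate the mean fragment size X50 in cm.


Compute V/Q:
V/Q = 168.4 / 107.6 = 1.565055762
Raise to the power 0.8:
(V/Q)^0.8 = 1.565055762^0.8 = 1.430948002
Multiply by A:
X50 = 11.1 * 1.430948002
= 15.8835 cm

15.8835 cm


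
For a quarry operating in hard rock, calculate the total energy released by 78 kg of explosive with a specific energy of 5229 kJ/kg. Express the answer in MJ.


Energy = mass * specific_energy / 1000
= 78 * 5229 / 1000
= 407862 / 1000
= 407.862 MJ

407.862 MJ


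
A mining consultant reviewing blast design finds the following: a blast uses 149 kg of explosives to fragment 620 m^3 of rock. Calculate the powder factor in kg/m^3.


0.2403 kg/m^3

Powder factor = explosive mass / rock volume
= 149 / 620
= 0.2403 kg/m^3


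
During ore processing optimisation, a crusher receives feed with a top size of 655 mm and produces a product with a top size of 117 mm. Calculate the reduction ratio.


5.5983

Reduction ratio = feed size / product size
= 655 / 117
= 5.5983


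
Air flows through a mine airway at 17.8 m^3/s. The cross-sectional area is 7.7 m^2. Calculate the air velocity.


Velocity = flow rate / cross-sectional area
= 17.8 / 7.7
= 2.3117 m/s

2.3117 m/s


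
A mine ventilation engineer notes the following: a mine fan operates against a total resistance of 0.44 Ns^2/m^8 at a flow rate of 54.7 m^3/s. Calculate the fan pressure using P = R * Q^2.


Compute Q^2:
Q^2 = 54.7^2 = 2992.09
Compute pressure:
P = R * Q^2 = 0.44 * 2992.09
= 1316.5196 Pa

1316.5196 Pa


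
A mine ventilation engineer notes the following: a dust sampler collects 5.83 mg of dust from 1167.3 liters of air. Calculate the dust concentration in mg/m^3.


Convert liters to m^3: 1 m^3 = 1000 L
Concentration = mass / volume * 1000
= 5.83 / 1167.3 * 1000
= 0.004994431594 * 1000
= 4.9944 mg/m^3

4.9944 mg/m^3


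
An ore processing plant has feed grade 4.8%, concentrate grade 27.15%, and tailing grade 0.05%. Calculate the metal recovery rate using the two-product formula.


99.1409%

Using the two-product formula:
R = 100 * c * (f - t) / (f * (c - t))
Numerator = 100 * 27.15 * (4.8 - 0.05)
= 100 * 27.15 * 4.75
= 12896.25
Denominator = 4.8 * (27.15 - 0.05)
= 4.8 * 27.1
= 130.08
R = 12896.25 / 130.08
= 99.1409%


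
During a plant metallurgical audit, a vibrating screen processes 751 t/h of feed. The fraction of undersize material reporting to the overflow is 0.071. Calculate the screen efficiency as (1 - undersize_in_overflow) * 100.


Screen efficiency = (1 - fraction of undersize in overflow) * 100
= (1 - 0.071) * 100
= 0.929 * 100
= 92.9%

92.9%


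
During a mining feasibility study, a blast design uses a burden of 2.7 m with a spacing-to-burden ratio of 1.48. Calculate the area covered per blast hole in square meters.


10.7892 m^2

First, find the spacing:
Spacing = burden * ratio = 2.7 * 1.48
= 3.996 m
Then, calculate the area:
Area = burden * spacing = 2.7 * 3.996
= 10.7892 m^2


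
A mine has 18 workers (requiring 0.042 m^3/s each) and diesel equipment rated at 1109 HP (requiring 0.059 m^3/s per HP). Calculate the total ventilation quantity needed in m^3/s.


66.187 m^3/s

Airflow for workers:
Q_people = 18 * 0.042 = 0.756 m^3/s
Airflow for diesel equipment:
Q_diesel = 1109 * 0.059 = 65.431 m^3/s
Total ventilation:
Q_total = 0.756 + 65.431
= 66.187 m^3/s


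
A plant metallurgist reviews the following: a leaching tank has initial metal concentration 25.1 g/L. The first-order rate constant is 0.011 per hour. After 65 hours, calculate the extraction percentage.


51.0808%

Compute the exponent:
-k * t = -0.011 * 65 = -0.715
Remaining concentration:
C = 25.1 * exp(-0.715)
= 25.1 * 0.4891921118
= 12.27872201 g/L
Extracted = 25.1 - 12.27872201 = 12.82127799 g/L
Extraction % = 12.82127799 / 25.1 * 100
= 51.0808%


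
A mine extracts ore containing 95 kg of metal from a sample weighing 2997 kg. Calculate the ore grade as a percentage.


Ore grade = (metal mass / ore mass) * 100
= (95 / 2997) * 100
= 0.03169836503 * 100
= 3.1698%

3.1698%


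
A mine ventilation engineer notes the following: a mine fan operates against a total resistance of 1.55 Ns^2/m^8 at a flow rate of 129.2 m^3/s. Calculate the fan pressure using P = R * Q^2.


Compute Q^2:
Q^2 = 129.2^2 = 16692.64
Compute pressure:
P = R * Q^2 = 1.55 * 16692.64
= 25873.592 Pa

25873.592 Pa


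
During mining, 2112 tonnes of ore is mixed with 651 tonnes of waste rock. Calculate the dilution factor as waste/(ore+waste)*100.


23.5613%

Total material = ore + waste
= 2112 + 651 = 2763 tonnes
Dilution = waste / total * 100
= 651 / 2763 * 100
= 0.2356134636 * 100
= 23.5613%


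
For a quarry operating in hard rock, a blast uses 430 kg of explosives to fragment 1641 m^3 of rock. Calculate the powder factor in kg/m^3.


0.262 kg/m^3

Powder factor = explosive mass / rock volume
= 430 / 1641
= 0.262 kg/m^3


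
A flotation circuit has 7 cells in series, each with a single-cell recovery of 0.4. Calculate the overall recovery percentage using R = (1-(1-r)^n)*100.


97.2006%

Complement of single-cell recovery:
1 - r = 1 - 0.4 = 0.6
Raise to power n:
(1 - r)^7 = 0.6^7 = 0.0279936
Overall recovery:
R = (1 - 0.0279936) * 100
= 97.2006%


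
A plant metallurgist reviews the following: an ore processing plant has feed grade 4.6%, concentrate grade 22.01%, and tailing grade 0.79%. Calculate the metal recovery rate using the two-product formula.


85.9096%

Using the two-product formula:
R = 100 * c * (f - t) / (f * (c - t))
Numerator = 100 * 22.01 * (4.6 - 0.79)
= 100 * 22.01 * 3.81
= 8385.81
Denominator = 4.6 * (22.01 - 0.79)
= 4.6 * 21.22
= 97.612
R = 8385.81 / 97.612
= 85.9096%


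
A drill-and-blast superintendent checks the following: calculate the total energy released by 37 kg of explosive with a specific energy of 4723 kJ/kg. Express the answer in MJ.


Energy = mass * specific_energy / 1000
= 37 * 4723 / 1000
= 174751 / 1000
= 174.751 MJ

174.751 MJ


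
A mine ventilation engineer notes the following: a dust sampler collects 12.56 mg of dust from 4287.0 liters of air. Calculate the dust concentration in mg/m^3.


2.9298 mg/m^3

Convert liters to m^3: 1 m^3 = 1000 L
Concentration = mass / volume * 1000
= 12.56 / 4287.0 * 1000
= 0.00292978773 * 1000
= 2.9298 mg/m^3


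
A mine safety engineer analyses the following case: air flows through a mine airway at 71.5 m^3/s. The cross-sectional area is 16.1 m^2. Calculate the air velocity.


Velocity = flow rate / cross-sectional area
= 71.5 / 16.1
= 4.441 m/s

4.441 m/s


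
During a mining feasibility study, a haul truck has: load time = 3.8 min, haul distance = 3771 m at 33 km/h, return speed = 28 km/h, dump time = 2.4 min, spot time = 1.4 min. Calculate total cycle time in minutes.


22.5371 min

Convert haul speed to m/min: 33 * 1000/60 = 550 m/min
Haul time = 3771 / 550 = 6.856363636 min
Convert return speed to m/min: 28 * 1000/60 = 466.6666667 m/min
Return time = 3771 / 466.6666667 = 8.080714286 min
Total cycle time:
= 3.8 + 6.856363636 + 2.4 + 8.080714286 + 1.4
= 22.5371 min


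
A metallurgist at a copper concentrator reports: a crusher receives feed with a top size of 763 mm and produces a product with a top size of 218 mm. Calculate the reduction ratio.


3.5

Reduction ratio = feed size / product size
= 763 / 218
= 3.5
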